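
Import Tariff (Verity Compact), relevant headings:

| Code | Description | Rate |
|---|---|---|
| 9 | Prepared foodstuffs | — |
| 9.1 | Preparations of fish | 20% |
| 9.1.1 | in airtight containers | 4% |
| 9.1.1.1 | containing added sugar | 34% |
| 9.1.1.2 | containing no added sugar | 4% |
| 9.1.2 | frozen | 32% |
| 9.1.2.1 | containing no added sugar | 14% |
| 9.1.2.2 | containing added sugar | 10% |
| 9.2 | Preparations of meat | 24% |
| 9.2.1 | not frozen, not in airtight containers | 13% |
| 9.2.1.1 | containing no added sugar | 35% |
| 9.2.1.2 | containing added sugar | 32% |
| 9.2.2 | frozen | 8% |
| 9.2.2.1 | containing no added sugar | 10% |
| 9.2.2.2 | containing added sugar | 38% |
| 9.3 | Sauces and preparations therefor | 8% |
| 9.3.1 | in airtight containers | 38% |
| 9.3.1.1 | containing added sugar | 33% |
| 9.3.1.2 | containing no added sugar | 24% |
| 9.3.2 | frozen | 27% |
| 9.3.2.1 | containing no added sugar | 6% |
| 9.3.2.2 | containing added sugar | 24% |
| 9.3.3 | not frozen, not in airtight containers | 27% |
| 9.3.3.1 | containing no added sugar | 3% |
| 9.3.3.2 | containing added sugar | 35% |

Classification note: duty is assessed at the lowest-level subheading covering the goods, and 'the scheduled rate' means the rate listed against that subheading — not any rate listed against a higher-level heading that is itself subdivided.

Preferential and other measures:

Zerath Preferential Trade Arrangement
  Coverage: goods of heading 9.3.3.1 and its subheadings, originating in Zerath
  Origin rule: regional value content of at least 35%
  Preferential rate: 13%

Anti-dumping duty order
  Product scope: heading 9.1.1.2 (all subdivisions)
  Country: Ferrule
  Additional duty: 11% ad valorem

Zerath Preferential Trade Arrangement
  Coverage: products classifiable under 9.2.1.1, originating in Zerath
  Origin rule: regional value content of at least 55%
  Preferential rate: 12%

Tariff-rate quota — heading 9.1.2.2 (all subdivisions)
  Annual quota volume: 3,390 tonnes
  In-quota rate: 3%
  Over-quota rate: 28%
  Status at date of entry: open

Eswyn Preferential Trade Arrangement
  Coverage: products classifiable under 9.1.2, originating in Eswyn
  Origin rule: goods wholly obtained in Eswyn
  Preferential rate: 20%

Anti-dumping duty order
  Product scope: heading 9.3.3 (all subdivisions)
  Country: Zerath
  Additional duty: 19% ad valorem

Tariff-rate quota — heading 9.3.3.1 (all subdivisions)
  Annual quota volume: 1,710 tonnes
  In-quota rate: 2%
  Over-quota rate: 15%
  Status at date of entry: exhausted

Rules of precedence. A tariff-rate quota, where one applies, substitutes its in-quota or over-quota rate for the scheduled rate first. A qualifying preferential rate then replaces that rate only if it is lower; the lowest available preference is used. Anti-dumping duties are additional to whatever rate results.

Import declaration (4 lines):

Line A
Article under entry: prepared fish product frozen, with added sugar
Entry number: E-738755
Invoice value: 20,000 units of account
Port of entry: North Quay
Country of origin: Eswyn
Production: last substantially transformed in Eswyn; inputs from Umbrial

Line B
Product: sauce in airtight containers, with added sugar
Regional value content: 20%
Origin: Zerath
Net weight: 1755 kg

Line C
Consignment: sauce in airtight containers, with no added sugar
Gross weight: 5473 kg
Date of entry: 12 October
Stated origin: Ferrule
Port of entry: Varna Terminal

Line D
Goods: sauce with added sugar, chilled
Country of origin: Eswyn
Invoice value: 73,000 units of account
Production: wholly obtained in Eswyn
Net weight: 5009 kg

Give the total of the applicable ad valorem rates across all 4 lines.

Line A: prepared fish product → 9.1; frozen → 9.1.2; with added sugar → 9.1.2.2. Scheduled 10%. quota on 9.1.2.2 open → in-quota 3%; Eswyn agreement on 9.1.2: not wholly obtained. → 3%.
Line B: sauce → 9.3; in airtight containers → 9.3.1; with added sugar → 9.3.1.1. Scheduled 33%. Zerath agreement on 9.3.3.1: 9.3.1.1 not covered; Zerath agreement on 9.2.1.1: 9.3.1.1 not covered. → 33%.
Line C: sauce → 9.3; in airtight containers → 9.3.1; with no added sugar → 9.3.1.2. Scheduled 24%. No special measure applies. → 24%.
Line D: sauce → 9.3; chilled → 9.3.3; with added sugar → 9.3.3.2. Scheduled 35%. Eswyn agreement on 9.1.2: 9.3.3.2 not covered. → 35%.
Sum: 3% + 33% + 24% + 35% = 95%.

95%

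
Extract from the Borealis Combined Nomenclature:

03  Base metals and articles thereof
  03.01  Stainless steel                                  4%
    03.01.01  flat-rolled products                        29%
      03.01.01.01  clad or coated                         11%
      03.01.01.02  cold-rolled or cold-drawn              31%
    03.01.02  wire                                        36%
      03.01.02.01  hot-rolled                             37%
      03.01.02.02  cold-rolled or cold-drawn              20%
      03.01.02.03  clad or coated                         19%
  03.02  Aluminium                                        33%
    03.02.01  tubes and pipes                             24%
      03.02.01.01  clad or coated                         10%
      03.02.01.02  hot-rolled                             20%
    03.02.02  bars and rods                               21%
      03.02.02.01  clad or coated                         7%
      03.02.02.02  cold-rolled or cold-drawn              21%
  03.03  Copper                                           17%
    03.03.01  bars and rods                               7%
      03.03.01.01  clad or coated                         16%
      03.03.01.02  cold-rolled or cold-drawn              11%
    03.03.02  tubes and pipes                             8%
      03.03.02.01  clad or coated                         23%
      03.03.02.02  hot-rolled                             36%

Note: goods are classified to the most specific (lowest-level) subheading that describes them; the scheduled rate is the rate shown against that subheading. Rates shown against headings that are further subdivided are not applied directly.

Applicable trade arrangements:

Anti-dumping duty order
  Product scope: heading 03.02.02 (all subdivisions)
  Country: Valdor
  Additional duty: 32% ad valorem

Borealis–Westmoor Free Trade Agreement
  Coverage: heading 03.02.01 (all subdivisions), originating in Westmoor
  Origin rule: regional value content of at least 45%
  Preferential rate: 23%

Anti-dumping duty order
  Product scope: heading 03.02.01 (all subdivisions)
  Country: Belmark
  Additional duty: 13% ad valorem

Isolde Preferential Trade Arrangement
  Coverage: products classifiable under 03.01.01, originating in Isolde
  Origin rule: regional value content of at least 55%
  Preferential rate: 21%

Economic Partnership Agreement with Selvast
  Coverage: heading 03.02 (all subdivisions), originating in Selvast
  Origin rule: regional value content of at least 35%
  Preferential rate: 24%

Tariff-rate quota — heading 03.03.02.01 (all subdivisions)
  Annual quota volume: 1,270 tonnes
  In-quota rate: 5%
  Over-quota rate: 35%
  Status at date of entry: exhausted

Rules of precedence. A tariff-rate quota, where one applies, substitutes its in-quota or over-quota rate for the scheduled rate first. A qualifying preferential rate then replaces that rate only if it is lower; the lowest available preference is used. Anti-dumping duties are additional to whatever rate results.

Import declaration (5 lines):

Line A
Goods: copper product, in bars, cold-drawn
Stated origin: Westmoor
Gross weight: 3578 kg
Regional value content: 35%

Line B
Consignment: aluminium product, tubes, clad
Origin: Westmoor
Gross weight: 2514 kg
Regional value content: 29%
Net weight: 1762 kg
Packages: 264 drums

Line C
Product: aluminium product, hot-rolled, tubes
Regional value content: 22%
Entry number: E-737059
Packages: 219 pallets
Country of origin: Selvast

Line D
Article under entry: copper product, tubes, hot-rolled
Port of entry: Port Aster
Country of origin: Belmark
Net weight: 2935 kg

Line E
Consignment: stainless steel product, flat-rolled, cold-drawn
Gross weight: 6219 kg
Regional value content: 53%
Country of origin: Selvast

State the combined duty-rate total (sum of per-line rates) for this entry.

Line A: copper → 03.03; in bars → 03.03.01; cold-drawn → 03.03.01.02. Scheduled 11%. Westmoor agreement on 03.02.01: 03.03.01.02 not covered. → 11%.
Line B: aluminium → 03.02; tubes → 03.02.01; clad → 03.02.01.01. Scheduled 10%. Westmoor agreement on 03.02.01: RVC < 45%. → 10%.
Line C: aluminium → 03.02; tubes → 03.02.01; hot-rolled → 03.02.01.02. Scheduled 20%. Selvast agreement on 03.02: RVC < 35%. → 20%.
Line D: copper → 03.03; tubes → 03.03.02; hot-rolled → 03.03.02.02. Scheduled 36%. No special measure applies. → 36%.
Line E: stainless steel → 03.01; flat-rolled → 03.01.01; cold-drawn → 03.01.01.02. Scheduled 31%. Selvast agreement on 03.02: 03.01.01.02 not covered. → 31%.
Sum: 11% + 10% + 20% + 36% + 31% = 108%.

108%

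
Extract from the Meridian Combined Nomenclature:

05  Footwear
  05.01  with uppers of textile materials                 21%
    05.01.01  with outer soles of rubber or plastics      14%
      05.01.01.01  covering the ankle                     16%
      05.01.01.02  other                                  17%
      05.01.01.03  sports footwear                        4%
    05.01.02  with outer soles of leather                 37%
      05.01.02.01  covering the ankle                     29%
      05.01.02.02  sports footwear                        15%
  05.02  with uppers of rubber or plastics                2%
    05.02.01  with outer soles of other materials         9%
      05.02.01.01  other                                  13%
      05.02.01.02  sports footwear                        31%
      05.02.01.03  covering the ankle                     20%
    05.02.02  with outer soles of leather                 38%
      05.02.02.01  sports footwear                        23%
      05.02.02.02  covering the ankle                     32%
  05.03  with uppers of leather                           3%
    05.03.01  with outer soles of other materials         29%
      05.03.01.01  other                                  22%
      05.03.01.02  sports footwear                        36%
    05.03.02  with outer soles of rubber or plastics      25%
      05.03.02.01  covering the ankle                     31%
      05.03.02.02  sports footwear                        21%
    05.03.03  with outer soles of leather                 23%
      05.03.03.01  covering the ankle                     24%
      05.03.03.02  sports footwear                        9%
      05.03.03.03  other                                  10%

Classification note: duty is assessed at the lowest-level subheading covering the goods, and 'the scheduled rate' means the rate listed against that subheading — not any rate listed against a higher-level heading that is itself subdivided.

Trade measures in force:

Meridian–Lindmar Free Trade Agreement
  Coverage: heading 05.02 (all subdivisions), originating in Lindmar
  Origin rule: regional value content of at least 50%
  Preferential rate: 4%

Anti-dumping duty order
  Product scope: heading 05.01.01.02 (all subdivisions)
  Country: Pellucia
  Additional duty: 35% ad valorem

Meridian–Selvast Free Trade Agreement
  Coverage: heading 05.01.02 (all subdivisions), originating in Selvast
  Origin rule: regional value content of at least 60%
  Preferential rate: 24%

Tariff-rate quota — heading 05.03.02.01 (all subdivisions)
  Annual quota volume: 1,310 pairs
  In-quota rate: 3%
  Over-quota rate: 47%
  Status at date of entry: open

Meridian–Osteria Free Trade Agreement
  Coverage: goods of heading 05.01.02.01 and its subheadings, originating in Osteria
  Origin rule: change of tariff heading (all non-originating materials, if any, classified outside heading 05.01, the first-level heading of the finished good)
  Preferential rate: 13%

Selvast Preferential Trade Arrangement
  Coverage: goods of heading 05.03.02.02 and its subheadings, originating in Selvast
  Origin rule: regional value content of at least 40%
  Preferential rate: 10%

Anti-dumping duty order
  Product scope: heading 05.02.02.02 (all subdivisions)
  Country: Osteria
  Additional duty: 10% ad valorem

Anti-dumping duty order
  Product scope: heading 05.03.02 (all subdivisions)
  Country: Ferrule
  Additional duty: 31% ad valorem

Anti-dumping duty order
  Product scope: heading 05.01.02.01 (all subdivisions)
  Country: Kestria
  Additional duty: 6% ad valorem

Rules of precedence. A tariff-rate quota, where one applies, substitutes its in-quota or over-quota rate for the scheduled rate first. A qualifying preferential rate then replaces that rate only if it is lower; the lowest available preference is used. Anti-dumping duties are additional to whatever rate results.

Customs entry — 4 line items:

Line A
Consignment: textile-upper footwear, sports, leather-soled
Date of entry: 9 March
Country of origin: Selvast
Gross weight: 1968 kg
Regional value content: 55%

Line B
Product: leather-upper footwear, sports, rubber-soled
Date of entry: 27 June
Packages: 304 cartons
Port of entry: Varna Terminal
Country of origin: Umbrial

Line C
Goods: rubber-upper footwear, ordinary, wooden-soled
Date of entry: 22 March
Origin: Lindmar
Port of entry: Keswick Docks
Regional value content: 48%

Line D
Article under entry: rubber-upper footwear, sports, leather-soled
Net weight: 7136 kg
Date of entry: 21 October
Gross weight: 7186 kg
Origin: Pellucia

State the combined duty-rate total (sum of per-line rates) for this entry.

Line A: textile-upper → 05.01; leather-soled → 05.01.02; sports → 05.01.02.02. Scheduled 15%. Selvast agreement on 05.01.02: RVC < 60%; Selvast agreement on 05.03.02.02: 05.01.02.02 not covered. → 15%.
Line B: leather-upper → 05.03; rubber-soled → 05.03.02; sports → 05.03.02.02. Scheduled 21%. No special measure applies. → 21%.
Line C: rubber-upper → 05.02; wooden-soled → 05.02.01; ordinary → 05.02.01.01. Scheduled 13%. Lindmar agreement on 05.02: RVC < 50%. → 13%.
Line D: rubber-upper → 05.02; leather-soled → 05.02.02; sports → 05.02.02.01. Scheduled 23%. No special measure applies. → 23%.
Sum: 15% + 21% + 13% + 23% = 72%.

72%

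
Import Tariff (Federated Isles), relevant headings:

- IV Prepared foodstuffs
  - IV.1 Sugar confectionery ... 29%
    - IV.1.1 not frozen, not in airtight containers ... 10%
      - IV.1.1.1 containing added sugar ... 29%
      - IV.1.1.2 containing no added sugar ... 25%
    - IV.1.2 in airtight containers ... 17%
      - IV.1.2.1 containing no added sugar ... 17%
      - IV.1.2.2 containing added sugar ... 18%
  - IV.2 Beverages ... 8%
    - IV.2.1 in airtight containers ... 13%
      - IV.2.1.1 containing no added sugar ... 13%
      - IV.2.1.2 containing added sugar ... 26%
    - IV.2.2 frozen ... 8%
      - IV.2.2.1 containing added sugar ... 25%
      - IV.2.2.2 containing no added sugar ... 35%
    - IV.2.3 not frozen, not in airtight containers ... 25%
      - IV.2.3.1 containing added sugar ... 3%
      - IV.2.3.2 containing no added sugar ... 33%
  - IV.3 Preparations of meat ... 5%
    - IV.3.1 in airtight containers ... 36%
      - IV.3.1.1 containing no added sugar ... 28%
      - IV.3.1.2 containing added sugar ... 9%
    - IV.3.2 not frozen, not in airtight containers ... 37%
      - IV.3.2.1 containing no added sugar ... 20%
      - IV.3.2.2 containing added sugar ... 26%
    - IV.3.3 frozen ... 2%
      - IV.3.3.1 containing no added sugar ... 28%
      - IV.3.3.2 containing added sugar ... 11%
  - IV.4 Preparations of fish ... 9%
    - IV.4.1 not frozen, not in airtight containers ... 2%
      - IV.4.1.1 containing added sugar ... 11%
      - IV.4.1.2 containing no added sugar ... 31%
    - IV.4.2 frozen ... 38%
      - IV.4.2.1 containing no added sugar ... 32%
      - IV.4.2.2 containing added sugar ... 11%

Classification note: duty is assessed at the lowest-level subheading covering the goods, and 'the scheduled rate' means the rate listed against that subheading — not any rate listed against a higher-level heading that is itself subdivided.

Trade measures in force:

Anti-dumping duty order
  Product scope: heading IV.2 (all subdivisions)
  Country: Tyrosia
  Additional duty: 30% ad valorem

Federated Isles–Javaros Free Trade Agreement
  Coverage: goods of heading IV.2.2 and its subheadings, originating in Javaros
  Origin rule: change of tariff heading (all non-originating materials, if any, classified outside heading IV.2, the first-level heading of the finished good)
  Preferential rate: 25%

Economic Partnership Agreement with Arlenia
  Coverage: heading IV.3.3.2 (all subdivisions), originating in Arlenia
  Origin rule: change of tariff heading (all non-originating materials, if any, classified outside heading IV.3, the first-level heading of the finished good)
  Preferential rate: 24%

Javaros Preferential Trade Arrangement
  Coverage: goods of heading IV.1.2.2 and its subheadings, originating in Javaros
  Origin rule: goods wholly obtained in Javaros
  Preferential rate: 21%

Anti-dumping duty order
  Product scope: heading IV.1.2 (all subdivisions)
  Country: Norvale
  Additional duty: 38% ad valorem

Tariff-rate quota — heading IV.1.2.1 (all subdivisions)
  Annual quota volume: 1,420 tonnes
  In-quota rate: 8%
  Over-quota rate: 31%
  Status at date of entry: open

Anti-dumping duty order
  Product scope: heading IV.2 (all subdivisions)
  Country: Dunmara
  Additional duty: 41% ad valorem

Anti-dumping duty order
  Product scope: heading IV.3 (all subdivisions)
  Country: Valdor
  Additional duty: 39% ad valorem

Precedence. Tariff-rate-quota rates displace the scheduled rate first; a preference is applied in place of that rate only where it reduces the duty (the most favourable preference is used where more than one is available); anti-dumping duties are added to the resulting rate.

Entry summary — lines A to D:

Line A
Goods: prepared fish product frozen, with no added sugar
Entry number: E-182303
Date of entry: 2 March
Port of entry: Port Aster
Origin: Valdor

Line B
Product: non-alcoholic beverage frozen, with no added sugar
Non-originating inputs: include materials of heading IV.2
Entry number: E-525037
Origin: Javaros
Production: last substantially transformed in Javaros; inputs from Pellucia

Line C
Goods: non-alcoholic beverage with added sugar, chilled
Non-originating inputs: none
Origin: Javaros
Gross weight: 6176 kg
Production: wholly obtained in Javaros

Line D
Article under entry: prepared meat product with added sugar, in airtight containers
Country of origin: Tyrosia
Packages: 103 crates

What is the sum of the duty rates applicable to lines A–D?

Line A: prepared fish product → IV.4; frozen → IV.4.2; with no added sugar → IV.4.2.1. Scheduled 32%. No special measure applies. → 32%.
Line B: non-alcoholic beverage → IV.2; frozen → IV.2.2; with no added sugar → IV.2.2.2. Scheduled 35%. Javaros agreement on IV.2.2: CTH not met; Javaros agreement on IV.1.2.2: IV.2.2.2 not covered. → 35%.
Line C: non-alcoholic beverage → IV.2; chilled → IV.2.3; with added sugar → IV.2.3.1. Scheduled 3%. Javaros agreement on IV.2.2: IV.2.3.1 not covered; Javaros agreement on IV.1.2.2: IV.2.3.1 not covered. → 3%.
Line D: prepared meat product → IV.3; in airtight containers → IV.3.1; with added sugar → IV.3.1.2. Scheduled 9%. No special measure applies. → 9%.
Sum: 32% + 35% + 3% + 9% = 79%.

79%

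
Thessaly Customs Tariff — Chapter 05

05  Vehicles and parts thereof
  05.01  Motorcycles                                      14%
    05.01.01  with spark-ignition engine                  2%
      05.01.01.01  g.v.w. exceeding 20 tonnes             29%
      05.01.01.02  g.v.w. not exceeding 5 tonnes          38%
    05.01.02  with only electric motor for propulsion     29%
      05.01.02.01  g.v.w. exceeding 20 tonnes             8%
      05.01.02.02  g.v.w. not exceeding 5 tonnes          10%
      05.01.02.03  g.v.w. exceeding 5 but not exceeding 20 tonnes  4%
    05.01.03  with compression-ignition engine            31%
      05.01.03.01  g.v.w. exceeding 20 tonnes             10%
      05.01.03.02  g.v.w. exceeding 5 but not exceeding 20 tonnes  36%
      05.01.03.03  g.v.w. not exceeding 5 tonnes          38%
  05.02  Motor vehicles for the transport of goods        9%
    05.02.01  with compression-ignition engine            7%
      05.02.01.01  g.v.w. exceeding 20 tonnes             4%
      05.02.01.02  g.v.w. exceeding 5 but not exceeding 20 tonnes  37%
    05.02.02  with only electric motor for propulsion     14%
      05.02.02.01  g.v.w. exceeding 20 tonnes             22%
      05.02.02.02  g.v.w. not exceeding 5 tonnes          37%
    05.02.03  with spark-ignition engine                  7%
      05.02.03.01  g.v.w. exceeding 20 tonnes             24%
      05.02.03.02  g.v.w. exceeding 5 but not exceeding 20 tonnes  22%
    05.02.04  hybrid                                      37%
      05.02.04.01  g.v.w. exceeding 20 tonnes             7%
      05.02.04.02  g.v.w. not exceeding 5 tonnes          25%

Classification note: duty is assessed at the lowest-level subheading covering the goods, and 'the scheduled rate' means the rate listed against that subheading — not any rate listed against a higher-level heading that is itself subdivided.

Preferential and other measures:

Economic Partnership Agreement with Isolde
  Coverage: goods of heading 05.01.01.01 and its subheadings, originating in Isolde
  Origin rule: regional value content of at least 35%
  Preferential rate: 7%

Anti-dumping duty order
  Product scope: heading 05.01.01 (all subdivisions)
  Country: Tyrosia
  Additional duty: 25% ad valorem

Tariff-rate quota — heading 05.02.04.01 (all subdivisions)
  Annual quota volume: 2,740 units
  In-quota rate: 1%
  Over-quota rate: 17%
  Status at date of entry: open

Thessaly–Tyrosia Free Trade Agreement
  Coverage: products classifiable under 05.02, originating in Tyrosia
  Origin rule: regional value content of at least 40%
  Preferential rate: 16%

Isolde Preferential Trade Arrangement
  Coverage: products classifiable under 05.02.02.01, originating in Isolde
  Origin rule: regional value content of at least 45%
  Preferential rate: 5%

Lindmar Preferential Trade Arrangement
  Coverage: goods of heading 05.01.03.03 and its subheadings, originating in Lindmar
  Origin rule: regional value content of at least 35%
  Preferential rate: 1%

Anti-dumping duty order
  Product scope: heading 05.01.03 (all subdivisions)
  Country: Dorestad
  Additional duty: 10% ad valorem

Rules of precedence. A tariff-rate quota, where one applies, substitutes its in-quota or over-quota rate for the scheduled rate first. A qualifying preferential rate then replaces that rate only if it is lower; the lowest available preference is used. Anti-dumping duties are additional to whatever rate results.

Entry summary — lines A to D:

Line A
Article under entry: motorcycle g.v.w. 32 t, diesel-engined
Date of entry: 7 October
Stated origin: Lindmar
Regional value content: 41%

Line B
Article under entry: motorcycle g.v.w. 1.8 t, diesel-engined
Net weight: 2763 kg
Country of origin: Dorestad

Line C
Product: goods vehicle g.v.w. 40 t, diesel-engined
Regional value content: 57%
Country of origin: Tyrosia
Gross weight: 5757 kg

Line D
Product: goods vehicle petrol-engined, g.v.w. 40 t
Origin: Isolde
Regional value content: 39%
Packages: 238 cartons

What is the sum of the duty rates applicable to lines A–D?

86%

Line A: motorcycle → 05.01; diesel-engined → 05.01.03; g.v.w. 32 t → 05.01.03.01. Scheduled 10%. Lindmar agreement on 05.01.03.03: 05.01.03.01 not covered. → 10%.
Line B: motorcycle → 05.01; diesel-engined → 05.01.03; g.v.w. 1.8 t → 05.01.03.03. Scheduled 38%. anti-dumping (Dorestad, 05.01.03): +10%; total 38% + 10% = 48%. → 48%.
Line C: goods vehicle → 05.02; diesel-engined → 05.02.01; g.v.w. 40 t → 05.02.01.01. Scheduled 4%. Tyrosia agreement on 05.02: RVC ≥ 40% → 16% available; preference 16% not lower than 4% → no reduction. → 4%.
Line D: goods vehicle → 05.02; petrol-engined → 05.02.03; g.v.w. 40 t → 05.02.03.01. Scheduled 24%. Isolde agreement on 05.01.01.01: 05.02.03.01 not covered; Isolde agreement on 05.02.02.01: 05.02.03.01 not covered. → 24%.
Sum: 10% + 48% + 4% + 24% = 86%.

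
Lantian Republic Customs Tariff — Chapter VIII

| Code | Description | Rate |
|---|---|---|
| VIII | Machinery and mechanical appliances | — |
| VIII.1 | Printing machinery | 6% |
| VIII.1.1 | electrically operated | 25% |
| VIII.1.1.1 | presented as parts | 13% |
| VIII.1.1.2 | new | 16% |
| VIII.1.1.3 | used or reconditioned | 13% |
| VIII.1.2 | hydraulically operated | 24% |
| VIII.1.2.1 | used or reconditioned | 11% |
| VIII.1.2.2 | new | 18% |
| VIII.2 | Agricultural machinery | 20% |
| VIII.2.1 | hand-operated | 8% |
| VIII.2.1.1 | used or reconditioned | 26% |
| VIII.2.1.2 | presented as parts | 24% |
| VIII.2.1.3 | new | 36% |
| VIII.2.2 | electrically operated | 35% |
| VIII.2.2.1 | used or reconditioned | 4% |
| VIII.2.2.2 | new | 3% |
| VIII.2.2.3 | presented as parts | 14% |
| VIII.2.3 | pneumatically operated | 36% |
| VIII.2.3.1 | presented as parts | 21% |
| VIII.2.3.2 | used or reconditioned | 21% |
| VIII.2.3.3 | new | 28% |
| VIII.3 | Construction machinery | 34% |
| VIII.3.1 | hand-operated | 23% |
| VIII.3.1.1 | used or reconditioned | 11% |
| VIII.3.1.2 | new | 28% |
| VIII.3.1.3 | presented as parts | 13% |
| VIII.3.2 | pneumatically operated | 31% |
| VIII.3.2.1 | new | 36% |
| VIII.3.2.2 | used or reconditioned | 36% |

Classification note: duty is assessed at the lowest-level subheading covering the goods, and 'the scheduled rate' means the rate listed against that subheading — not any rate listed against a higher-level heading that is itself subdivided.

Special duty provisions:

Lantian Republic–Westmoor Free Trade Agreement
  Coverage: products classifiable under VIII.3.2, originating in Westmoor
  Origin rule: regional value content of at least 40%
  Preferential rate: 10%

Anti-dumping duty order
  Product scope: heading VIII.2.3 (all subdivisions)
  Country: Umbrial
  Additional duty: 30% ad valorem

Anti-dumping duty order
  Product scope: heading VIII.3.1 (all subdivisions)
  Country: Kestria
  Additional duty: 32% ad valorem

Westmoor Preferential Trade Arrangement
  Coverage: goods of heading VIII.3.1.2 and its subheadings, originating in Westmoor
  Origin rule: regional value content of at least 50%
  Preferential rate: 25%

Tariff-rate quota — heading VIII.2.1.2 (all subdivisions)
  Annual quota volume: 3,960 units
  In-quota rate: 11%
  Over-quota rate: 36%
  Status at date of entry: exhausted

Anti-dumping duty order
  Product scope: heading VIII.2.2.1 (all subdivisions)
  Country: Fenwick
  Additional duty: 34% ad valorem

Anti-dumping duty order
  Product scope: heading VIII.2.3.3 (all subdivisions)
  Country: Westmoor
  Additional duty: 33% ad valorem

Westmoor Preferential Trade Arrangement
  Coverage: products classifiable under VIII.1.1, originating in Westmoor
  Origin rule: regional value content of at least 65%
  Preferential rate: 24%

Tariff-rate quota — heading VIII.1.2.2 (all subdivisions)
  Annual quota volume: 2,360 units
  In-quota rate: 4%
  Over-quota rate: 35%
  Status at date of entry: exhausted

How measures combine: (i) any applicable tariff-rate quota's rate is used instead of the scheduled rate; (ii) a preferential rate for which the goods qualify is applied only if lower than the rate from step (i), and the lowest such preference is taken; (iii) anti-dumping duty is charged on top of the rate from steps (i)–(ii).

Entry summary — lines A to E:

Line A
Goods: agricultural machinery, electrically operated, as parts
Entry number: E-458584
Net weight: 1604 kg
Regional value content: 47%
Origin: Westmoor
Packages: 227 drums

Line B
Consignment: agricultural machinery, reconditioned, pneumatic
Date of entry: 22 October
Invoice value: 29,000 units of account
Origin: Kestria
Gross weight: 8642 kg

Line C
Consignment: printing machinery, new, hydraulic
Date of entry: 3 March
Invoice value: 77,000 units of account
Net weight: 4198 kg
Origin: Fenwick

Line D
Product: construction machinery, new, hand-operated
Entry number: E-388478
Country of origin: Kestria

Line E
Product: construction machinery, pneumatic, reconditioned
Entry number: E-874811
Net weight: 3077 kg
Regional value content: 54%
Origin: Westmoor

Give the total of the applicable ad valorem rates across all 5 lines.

Line A: agricultural → VIII.2; electrically operated → VIII.2.2; as parts → VIII.2.2.3. Scheduled 14%. Westmoor agreement on VIII.3.2: VIII.2.2.3 not covered; Westmoor agreement on VIII.3.1.2: VIII.2.2.3 not covered; Westmoor agreement on VIII.1.1: VIII.2.2.3 not covered. → 14%.
Line B: agricultural → VIII.2; pneumatic → VIII.2.3; reconditioned → VIII.2.3.2. Scheduled 21%. No special measure applies. → 21%.
Line C: printing → VIII.1; hydraulic → VIII.1.2; new → VIII.1.2.2. Scheduled 18%. quota on VIII.1.2.2 exhausted → over-quota 35%. → 35%.
Line D: construction → VIII.3; hand-operated → VIII.3.1; new → VIII.3.1.2. Scheduled 28%. anti-dumping (Kestria, VIII.3.1): +32%; total 28% + 32% = 60%. → 60%.
Line E: construction → VIII.3; pneumatic → VIII.3.2; reconditioned → VIII.3.2.2. Scheduled 36%. Westmoor agreement on VIII.3.2: RVC ≥ 40% → 10% available; Westmoor agreement on VIII.3.1.2: VIII.3.2.2 not covered; Westmoor agreement on VIII.1.1: VIII.3.2.2 not covered; preferential 10%. → 10%.
Sum: 14% + 21% + 35% + 60% + 10% = 140%.

140%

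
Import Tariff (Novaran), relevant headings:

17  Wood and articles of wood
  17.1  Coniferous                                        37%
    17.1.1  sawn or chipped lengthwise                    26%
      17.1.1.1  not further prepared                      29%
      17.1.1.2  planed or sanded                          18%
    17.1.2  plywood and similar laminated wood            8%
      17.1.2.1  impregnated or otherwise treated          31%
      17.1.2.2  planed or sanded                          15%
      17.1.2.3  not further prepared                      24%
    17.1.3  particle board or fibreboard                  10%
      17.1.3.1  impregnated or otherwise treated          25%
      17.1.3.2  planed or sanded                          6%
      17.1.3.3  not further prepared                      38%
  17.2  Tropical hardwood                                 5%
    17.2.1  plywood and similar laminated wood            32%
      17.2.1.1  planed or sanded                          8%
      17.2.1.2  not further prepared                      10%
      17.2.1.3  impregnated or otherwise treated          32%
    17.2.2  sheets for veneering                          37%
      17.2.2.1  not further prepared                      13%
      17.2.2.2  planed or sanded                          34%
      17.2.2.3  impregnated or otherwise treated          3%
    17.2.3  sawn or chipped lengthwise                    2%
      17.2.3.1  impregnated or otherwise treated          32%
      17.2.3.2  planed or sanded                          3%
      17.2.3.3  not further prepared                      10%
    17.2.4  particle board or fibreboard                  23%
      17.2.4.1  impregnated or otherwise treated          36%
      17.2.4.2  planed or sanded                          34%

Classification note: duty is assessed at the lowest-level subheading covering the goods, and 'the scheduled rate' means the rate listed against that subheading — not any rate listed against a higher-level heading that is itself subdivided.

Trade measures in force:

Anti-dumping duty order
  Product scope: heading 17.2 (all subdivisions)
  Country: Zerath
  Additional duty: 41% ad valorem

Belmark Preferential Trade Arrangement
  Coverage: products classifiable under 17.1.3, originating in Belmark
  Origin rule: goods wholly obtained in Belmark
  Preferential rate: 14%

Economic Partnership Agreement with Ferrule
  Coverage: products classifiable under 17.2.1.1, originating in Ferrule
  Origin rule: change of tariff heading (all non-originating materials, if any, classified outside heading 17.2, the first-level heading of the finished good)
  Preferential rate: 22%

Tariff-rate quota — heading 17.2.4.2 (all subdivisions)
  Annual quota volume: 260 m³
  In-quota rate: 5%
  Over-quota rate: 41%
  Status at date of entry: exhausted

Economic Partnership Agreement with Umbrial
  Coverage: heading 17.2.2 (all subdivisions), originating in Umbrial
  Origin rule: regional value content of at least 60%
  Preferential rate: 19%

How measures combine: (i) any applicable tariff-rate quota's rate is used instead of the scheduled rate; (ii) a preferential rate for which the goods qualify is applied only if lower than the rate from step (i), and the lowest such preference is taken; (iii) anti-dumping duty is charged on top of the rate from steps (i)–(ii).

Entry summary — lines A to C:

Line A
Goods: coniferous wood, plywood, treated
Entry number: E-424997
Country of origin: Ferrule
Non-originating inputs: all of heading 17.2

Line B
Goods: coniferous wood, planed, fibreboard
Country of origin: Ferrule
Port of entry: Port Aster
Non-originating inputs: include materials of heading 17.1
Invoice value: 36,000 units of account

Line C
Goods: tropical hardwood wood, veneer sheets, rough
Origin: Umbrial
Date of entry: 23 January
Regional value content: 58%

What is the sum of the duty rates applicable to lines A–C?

50%

Line A: coniferous → 17.1; plywood → 17.1.2; treated → 17.1.2.1. Scheduled 31%. Ferrule agreement on 17.2.1.1: 17.1.2.1 not covered. → 31%.
Line B: coniferous → 17.1; fibreboard → 17.1.3; planed → 17.1.3.2. Scheduled 6%. Ferrule agreement on 17.2.1.1: 17.1.3.2 not covered. → 6%.
Line C: tropical hardwood → 17.2; veneer sheets → 17.2.2; rough → 17.2.2.1. Scheduled 13%. Umbrial agreement on 17.2.2: RVC < 60%. → 13%.
Sum: 31% + 6% + 13% = 50%.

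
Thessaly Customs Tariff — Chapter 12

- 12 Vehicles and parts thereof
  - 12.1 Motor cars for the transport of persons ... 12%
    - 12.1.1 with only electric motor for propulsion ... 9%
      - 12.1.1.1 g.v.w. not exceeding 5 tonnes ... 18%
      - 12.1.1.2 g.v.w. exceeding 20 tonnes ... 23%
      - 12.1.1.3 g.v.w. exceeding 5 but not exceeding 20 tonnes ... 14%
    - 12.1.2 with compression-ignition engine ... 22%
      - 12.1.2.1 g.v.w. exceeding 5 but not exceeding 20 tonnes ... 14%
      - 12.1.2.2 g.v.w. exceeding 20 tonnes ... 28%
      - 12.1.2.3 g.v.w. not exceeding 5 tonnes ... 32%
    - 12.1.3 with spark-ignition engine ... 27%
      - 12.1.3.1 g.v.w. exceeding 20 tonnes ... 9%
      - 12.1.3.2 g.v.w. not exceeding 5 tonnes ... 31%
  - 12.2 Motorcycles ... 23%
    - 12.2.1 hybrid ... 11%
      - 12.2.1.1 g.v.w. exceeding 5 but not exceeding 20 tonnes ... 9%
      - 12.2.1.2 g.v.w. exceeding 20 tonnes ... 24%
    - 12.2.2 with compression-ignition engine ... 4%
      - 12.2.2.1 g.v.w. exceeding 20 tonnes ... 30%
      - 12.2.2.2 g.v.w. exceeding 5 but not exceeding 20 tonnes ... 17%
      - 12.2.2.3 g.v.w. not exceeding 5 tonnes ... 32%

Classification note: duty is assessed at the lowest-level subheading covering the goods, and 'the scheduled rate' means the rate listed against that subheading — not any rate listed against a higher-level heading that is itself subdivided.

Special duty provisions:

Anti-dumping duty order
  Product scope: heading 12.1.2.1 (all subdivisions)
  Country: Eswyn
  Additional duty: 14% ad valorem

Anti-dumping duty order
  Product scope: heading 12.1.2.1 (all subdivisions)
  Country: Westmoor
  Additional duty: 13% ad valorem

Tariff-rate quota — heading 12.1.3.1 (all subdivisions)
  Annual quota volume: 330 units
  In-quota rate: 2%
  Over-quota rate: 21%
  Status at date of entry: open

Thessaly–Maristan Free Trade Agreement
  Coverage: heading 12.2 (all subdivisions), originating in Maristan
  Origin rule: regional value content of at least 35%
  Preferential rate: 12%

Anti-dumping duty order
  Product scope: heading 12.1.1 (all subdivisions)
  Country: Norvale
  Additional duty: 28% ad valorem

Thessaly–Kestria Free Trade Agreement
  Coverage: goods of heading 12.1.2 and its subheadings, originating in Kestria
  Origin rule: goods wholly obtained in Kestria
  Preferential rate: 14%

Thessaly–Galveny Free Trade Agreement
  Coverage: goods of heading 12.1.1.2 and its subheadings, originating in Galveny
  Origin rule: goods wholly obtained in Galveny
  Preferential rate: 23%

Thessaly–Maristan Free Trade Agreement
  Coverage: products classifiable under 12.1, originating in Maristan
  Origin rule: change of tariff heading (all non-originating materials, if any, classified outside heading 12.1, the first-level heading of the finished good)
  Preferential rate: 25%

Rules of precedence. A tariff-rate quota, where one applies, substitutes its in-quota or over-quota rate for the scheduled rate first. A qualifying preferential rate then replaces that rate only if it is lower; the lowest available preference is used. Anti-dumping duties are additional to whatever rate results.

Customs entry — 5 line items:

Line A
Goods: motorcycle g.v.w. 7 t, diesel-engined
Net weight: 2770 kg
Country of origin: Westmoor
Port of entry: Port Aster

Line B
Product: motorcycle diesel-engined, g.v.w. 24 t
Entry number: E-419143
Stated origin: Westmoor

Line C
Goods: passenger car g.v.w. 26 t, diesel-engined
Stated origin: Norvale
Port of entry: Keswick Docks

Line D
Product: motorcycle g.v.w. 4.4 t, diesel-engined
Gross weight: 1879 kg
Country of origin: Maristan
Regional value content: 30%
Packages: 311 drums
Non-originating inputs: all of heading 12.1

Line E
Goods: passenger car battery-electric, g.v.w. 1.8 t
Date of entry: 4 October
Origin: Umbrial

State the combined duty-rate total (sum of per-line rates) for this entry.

125%

Line A: motorcycle → 12.2; diesel-engined → 12.2.2; g.v.w. 7 t → 12.2.2.2. Scheduled 17%. No special measure applies. → 17%.
Line B: motorcycle → 12.2; diesel-engined → 12.2.2; g.v.w. 24 t → 12.2.2.1. Scheduled 30%. No special measure applies. → 30%.
Line C: passenger car → 12.1; diesel-engined → 12.1.2; g.v.w. 26 t → 12.1.2.2. Scheduled 28%. No special measure applies. → 28%.
Line D: motorcycle → 12.2; diesel-engined → 12.2.2; g.v.w. 4.4 t → 12.2.2.3. Scheduled 32%. Maristan agreement on 12.2: RVC < 35%; Maristan agreement on 12.1: 12.2.2.3 not covered. → 32%.
Line E: passenger car → 12.1; battery-electric → 12.1.1; g.v.w. 1.8 t → 12.1.1.1. Scheduled 18%. No special measure applies. → 18%.
Sum: 17% + 30% + 28% + 32% + 18% = 125%.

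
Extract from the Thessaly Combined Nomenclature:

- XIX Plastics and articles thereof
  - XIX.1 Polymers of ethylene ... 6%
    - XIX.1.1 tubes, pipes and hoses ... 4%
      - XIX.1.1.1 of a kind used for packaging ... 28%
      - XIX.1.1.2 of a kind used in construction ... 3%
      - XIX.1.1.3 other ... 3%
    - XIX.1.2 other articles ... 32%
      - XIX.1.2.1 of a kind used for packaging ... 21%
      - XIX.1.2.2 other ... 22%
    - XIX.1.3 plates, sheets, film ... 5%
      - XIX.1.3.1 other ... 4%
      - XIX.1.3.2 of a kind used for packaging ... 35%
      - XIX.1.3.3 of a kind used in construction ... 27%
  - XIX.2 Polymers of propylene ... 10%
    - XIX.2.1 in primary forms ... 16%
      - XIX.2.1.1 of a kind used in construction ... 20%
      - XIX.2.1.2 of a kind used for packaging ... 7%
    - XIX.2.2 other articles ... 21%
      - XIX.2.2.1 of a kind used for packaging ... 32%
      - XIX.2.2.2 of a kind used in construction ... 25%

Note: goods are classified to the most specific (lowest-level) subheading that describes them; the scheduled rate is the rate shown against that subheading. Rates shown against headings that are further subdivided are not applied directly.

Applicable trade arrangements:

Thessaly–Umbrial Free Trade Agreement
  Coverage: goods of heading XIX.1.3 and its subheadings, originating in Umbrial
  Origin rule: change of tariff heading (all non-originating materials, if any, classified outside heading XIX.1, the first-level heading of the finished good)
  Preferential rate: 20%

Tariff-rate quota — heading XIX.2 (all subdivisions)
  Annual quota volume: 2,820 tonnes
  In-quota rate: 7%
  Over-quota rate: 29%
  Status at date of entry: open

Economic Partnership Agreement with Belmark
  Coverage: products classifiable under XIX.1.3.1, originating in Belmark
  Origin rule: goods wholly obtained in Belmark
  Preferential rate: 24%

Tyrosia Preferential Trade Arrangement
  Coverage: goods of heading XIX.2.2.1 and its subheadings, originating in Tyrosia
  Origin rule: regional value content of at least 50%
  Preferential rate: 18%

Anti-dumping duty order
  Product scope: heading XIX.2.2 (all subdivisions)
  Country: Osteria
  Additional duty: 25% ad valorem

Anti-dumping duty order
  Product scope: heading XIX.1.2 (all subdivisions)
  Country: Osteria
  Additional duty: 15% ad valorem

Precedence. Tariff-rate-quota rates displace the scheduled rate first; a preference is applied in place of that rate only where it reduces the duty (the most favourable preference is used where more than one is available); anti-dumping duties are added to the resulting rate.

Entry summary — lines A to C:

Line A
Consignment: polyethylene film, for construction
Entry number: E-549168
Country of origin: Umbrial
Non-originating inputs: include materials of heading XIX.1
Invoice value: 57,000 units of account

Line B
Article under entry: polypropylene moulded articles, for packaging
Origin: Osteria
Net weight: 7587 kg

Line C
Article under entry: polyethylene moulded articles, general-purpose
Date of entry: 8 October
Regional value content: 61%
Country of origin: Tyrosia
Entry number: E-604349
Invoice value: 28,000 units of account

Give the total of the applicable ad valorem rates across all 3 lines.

81%

Line A: polyethylene → XIX.1; film → XIX.1.3; for construction → XIX.1.3.3. Scheduled 27%. Umbrial agreement on XIX.1.3: CTH not met. → 27%.
Line B: polypropylene → XIX.2; moulded articles → XIX.2.2; for packaging → XIX.2.2.1. Scheduled 32%. quota on XIX.2 open → in-quota 7%; anti-dumping (Osteria, XIX.2.2): +25%; total 7% + 25% = 32%. → 32%.
Line C: polyethylene → XIX.1; moulded articles → XIX.1.2; general-purpose → XIX.1.2.2. Scheduled 22%. Tyrosia agreement on XIX.2.2.1: XIX.1.2.2 not covered. → 22%.
Sum: 27% + 32% + 22% = 81%.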